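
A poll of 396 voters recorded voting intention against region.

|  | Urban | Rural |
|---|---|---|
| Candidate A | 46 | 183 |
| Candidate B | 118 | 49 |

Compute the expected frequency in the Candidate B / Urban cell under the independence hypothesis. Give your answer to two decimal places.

69.16

Row total (Candidate B) = 167; column total (Urban) = 164; grand total N = 396.
Expected count = (row total × column total) / N = 167 × 164 / 396 = 69.16.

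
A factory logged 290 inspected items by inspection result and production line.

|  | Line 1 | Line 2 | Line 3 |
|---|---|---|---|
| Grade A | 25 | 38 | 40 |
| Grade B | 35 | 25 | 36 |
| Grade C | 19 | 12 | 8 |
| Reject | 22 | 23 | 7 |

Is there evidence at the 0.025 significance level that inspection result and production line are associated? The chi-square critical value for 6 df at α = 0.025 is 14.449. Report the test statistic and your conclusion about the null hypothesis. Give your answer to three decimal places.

19.905; reject H₀

Row totals: 103, 96, 39, 52. Column totals: 101, 98, 91. Grand total N = 290.
Expected counts (row total × column total / N):
  Grade A, Line 1: 103×101/290 = 35.8724
  Grade A, Line 2: 103×98/290 = 34.8069
  Grade A, Line 3: 103×91/290 = 32.3207
  Grade B, Line 1: 96×101/290 = 33.4345
  Grade B, Line 2: 96×98/290 = 32.4414
  Grade B, Line 3: 96×91/290 = 30.1241
  Grade C, Line 1: 39×101/290 = 13.5828
  Grade C, Line 2: 39×98/290 = 13.1793
  Grade C, Line 3: 39×91/290 = 12.2379
  Reject, Line 1: 52×101/290 = 18.1103
  Reject, Line 2: 52×98/290 = 17.5724
  Reject, Line 3: 52×91/290 = 16.3172
Contributions (O − E)²/E:
  (25 − 35.8724)²/35.8724 = 3.2953
  (38 − 34.8069)²/34.8069 = 0.2929
  (40 − 32.3207)²/32.3207 = 1.8246
  (35 − 33.4345)²/33.4345 = 0.0733
  (25 − 32.4414)²/32.4414 = 1.7069
  (36 − 30.1241)²/30.1241 = 1.1461
  (19 − 13.5828)²/13.5828 = 2.1605
  (12 − 13.1793)²/13.1793 = 0.1055
  (8 − 12.2379)²/12.2379 = 1.4676
  (22 − 18.1103)²/18.1103 = 0.8354
  (23 − 17.5724)²/17.5724 = 1.6764
  (7 − 16.3172)²/16.3172 = 5.3202
χ² = 3.2953 + 0.2929 + 1.8246 + 0.0733 + 1.7069 + 1.1461 + 2.1605 + 0.1055 + 1.4676 + 0.8354 + 1.6764 + 5.3202 = 19.905
df = (4−1)(3−1) = 6. Since 19.905 > 14.449, reject the null hypothesis of independence at α = 0.025.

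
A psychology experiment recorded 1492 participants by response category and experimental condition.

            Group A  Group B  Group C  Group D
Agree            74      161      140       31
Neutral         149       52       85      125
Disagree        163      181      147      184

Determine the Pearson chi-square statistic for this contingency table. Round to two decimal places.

Row totals: 406, 411, 675. Column totals: 386, 394, 372, 340. Grand total N = 1492.
Expected counts (row total × column total / N):
  Agree, Group A: 406×386/1492 = 105.038
  Agree, Group B: 406×394/1492 = 107.214
  Agree, Group C: 406×372/1492 = 101.228
  Agree, Group D: 406×340/1492 = 92.520
  Neutral, Group A: 411×386/1492 = 106.331
  Neutral, Group B: 411×394/1492 = 108.535
  Neutral, Group C: 411×372/1492 = 102.475
  Neutral, Group D: 411×340/1492 = 93.660
  Disagree, Group A: 675×386/1492 = 174.631
  Disagree, Group B: 675×394/1492 = 178.251
  Disagree, Group C: 675×372/1492 = 168.298
  Disagree, Group D: 675×340/1492 = 153.820
Contributions (O − E)²/E:
  (74 − 105.038)²/105.038 = 9.1715
  (161 − 107.214)²/107.214 = 26.9828
  (140 − 101.228)²/101.228 = 14.8503
  (31 − 92.520)²/92.520 = 40.9069
  (149 − 106.331)²/106.331 = 17.1224
  (52 − 108.535)²/108.535 = 29.4486
  (85 − 102.475)²/102.475 = 2.9800
  (125 − 93.660)²/93.660 = 10.4868
  (163 − 174.631)²/174.631 = 0.7747
  (181 − 178.251)²/178.251 = 0.0424
  (147 − 168.298)²/168.298 = 2.6952
  (184 − 153.820)²/153.820 = 5.9214
χ² = 9.1715 + 26.9828 + 14.8503 + 40.9069 + 17.1224 + 29.4486 + 2.9800 + 10.4868 + 0.7747 + 0.0424 + 2.6952 + 5.9214 = 161.38

161.38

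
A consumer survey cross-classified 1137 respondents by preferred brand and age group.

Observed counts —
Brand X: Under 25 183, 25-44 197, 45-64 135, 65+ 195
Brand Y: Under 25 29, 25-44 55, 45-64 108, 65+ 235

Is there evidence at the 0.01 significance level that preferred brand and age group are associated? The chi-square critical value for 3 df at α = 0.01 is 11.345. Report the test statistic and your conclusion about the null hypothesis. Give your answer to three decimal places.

Row totals: 710, 427. Column totals: 212, 252, 243, 430. Grand total N = 1137.
Expected counts (row total × column total / N):
  Brand X, Under 25: 710×212/1137 = 132.3835
  Brand X, 25-44: 710×252/1137 = 157.3615
  Brand X, 45-64: 710×243/1137 = 151.7414
  Brand X, 65+: 710×430/1137 = 268.5136
  Brand Y, Under 25: 427×212/1137 = 79.6165
  Brand Y, 25-44: 427×252/1137 = 94.6385
  Brand Y, 45-64: 427×243/1137 = 91.2586
  Brand Y, 65+: 427×430/1137 = 161.4864
Contributions (O − E)²/E:
  (183 − 132.3835)²/132.3835 = 19.3531
  (197 − 157.3615)²/157.3615 = 9.9847
  (135 − 151.7414)²/151.7414 = 1.8471
  (195 − 268.5136)²/268.5136 = 20.1265
  (29 − 79.6165)²/79.6165 = 32.1796
  (55 − 94.6385)²/94.6385 = 16.6022
  (108 − 91.2586)²/91.2586 = 3.0712
  (235 − 161.4864)²/161.4864 = 33.4657
χ² = 19.3531 + 9.9847 + 1.8471 + 20.1265 + 32.1796 + 16.6022 + 3.0712 + 33.4657 = 136.630
df = (2−1)(4−1) = 3. Since 136.630 > 11.345, reject the null hypothesis of independence at α = 0.01.

136.630; reject H₀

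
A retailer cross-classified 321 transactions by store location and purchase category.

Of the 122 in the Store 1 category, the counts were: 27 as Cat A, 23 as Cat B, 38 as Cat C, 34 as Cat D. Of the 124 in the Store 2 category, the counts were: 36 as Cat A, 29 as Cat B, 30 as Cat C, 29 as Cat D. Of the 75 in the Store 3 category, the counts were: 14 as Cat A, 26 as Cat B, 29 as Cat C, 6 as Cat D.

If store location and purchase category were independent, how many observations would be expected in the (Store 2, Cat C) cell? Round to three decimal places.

37.470

Row total (Store 2) = 124; column total (Cat C) = 97; grand total N = 321.
Expected count = (row total × column total) / N = 124 × 97 / 321 = 37.470.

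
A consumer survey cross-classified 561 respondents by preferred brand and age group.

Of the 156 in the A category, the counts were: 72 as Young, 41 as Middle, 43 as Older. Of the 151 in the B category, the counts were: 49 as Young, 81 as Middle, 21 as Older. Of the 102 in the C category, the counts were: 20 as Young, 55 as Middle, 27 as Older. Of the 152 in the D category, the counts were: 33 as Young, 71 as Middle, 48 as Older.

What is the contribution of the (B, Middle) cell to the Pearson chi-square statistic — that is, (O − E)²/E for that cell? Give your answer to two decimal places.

3.04

Row total (B) = 151; column total (Middle) = 248; N = 561.
Expected count E = 151 × 248 / 561 = 66.752.
Contribution = (O − E)²/E = (81 − 66.752)² / 66.752 = 3.04.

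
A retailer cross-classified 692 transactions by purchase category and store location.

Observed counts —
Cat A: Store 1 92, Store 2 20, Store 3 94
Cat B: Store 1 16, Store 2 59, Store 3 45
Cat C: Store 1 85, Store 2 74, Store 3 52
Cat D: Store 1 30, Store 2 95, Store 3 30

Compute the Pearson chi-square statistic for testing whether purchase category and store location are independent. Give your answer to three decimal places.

Row totals: 206, 120, 211, 155. Column totals: 223, 248, 221. Grand total N = 692.
Expected counts (row total × column total / N):
  Cat A, Store 1: 206×223/692 = 66.3844
  Cat A, Store 2: 206×248/692 = 73.8266
  Cat A, Store 3: 206×221/692 = 65.7890
  Cat B, Store 1: 120×223/692 = 38.6705
  Cat B, Store 2: 120×248/692 = 43.0058
  Cat B, Store 3: 120×221/692 = 38.3237
  Cat C, Store 1: 211×223/692 = 67.9957
  Cat C, Store 2: 211×248/692 = 75.6185
  Cat C, Store 3: 211×221/692 = 67.3858
  Cat D, Store 1: 155×223/692 = 49.9494
  Cat D, Store 2: 155×248/692 = 55.5491
  Cat D, Store 3: 155×221/692 = 49.5014
Contributions (O − E)²/E:
  (92 − 66.3844)²/66.3844 = 9.8842
  (20 − 73.8266)²/73.8266 = 39.2447
  (94 − 65.7890)²/65.7890 = 12.0972
  (16 − 38.6705)²/38.6705 = 13.2905
  (59 − 43.0058)²/43.0058 = 5.9484
  (45 − 38.3237)²/38.3237 = 1.1631
  (85 − 67.9957)²/67.9957 = 4.2524
  (74 − 75.6185)²/75.6185 = 0.0346
  (52 − 67.3858)²/67.3858 = 3.5129
  (30 − 49.9494)²/49.9494 = 7.9676
  (95 − 55.5491)²/55.5491 = 28.0180
  (30 − 49.5014)²/49.5014 = 7.6827
χ² = 9.8842 + 39.2447 + 12.0972 + 13.2905 + 5.9484 + 1.1631 + 4.2524 + 0.0346 + 3.5129 + 7.9676 + 28.0180 + 7.6827 = 133.096

133.096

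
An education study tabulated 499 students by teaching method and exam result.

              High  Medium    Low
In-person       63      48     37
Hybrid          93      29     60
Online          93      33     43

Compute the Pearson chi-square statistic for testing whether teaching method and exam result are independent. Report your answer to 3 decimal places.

15.820

Row totals: 148, 182, 169. Column totals: 249, 110, 140. Grand total N = 499.
Expected counts (row total × column total / N):
  In-person, High: 148×249/499 = 73.8517
  In-person, Medium: 148×110/499 = 32.6253
  In-person, Low: 148×140/499 = 41.5230
  Hybrid, High: 182×249/499 = 90.8176
  Hybrid, Medium: 182×110/499 = 40.1202
  Hybrid, Low: 182×140/499 = 51.0621
  Online, High: 169×249/499 = 84.3307
  Online, Medium: 169×110/499 = 37.2545
  Online, Low: 169×140/499 = 47.4148
Contributions (O − E)²/E:
  (63 − 73.8517)²/73.8517 = 1.5945
  (48 − 32.6253)²/32.6253 = 7.2453
  (37 − 41.5230)²/41.5230 = 0.4927
  (93 − 90.8176)²/90.8176 = 0.0524
  (29 − 40.1202)²/40.1202 = 3.0822
  (60 − 51.0621)²/51.0621 = 1.5645
  (93 − 84.3307)²/84.3307 = 0.8912
  (33 − 37.2545)²/37.2545 = 0.4859
  (43 − 47.4148)²/47.4148 = 0.4111
χ² = 1.5945 + 7.2453 + 0.4927 + 0.0524 + 3.0822 + 1.5645 + 0.8912 + 0.4859 + 0.4111 = 15.820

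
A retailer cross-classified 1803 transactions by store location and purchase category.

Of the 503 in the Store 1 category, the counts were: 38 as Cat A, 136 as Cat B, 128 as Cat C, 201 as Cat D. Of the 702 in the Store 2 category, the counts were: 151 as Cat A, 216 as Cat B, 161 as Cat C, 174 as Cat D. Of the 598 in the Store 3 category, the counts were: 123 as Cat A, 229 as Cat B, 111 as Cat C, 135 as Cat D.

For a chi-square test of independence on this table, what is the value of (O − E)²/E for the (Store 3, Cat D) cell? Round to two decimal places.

Row total (Store 3) = 598; column total (Cat D) = 510; N = 1803.
Expected count E = 598 × 510 / 1803 = 169.1514.
Contribution = (O − E)²/E = (135 − 169.1514)² / 169.1514 = 6.90.

6.90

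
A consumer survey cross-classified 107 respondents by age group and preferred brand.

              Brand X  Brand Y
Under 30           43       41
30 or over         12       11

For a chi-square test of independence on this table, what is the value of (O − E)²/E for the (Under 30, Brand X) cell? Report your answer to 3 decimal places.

Row total (Under 30) = 84; column total (Brand X) = 55; N = 107.
Expected count E = 84 × 55 / 107 = 43.1776.
Contribution = (O − E)²/E = (43 − 43.1776)² / 43.1776 = 0.001.

0.001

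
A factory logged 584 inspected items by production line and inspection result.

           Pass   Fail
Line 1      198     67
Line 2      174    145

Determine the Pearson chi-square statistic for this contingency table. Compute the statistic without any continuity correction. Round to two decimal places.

Row totals: 265, 319. Column totals: 372, 212. Grand total N = 584.
Expected counts (row total × column total / N):
  Line 1, Pass: 265×372/584 = 168.801
  Line 1, Fail: 265×212/584 = 96.199
  Line 2, Pass: 319×372/584 = 203.199
  Line 2, Fail: 319×212/584 = 115.801
Contributions (O − E)²/E:
  (198 − 168.801)²/168.801 = 5.0508
  (67 − 96.199)²/96.199 = 8.8627
  (174 − 203.199)²/203.199 = 4.1958
  (145 − 115.801)²/115.801 = 7.3625
χ² = 5.0508 + 8.8627 + 4.1958 + 7.3625 = 25.47

25.47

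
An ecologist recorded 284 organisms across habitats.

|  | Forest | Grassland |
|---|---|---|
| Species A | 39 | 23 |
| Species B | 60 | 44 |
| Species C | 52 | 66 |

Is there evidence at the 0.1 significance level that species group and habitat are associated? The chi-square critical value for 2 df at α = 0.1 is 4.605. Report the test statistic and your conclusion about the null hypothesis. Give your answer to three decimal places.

7.139; reject H₀

Row totals: 62, 104, 118. Column totals: 151, 133. Grand total N = 284.
Expected counts (row total × column total / N):
  Species A, Forest: 62×151/284 = 32.9648
  Species A, Grassland: 62×133/284 = 29.0352
  Species B, Forest: 104×151/284 = 55.2958
  Species B, Grassland: 104×133/284 = 48.7042
  Species C, Forest: 118×151/284 = 62.7394
  Species C, Grassland: 118×133/284 = 55.2606
Contributions (O − E)²/E:
  (39 − 32.9648)²/32.9648 = 1.1049
  (23 − 29.0352)²/29.0352 = 1.2545
  (60 − 55.2958)²/55.2958 = 0.4002
  (44 − 48.7042)²/48.7042 = 0.4544
  (52 − 62.7394)²/62.7394 = 1.8383
  (66 − 55.2606)²/55.2606 = 2.0871
χ² = 1.1049 + 1.2545 + 0.4002 + 0.4544 + 1.8383 + 2.0871 = 7.139
df = (3−1)(2−1) = 2. Since 7.139 > 4.605, reject the null hypothesis of independence at α = 0.1.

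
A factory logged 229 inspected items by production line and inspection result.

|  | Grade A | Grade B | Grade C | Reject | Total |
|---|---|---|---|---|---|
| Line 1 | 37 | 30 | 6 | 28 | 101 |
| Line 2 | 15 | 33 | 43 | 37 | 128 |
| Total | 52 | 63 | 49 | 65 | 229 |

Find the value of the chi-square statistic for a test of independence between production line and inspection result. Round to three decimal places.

Grand total N = 229.
Expected counts (row total × column total / N):
  Line 1, Grade A: 101×52/229 = 22.9345
  Line 1, Grade B: 101×63/229 = 27.7860
  Line 1, Grade C: 101×49/229 = 21.6114
  Line 1, Reject: 101×65/229 = 28.6681
  Line 2, Grade A: 128×52/229 = 29.0655
  Line 2, Grade B: 128×63/229 = 35.2140
  Line 2, Grade C: 128×49/229 = 27.3886
  Line 2, Reject: 128×65/229 = 36.3319
Contributions (O − E)²/E:
  (37 − 22.9345)²/22.9345 = 8.6262
  (30 − 27.7860)²/27.7860 = 0.1764
  (6 − 21.6114)²/21.6114 = 11.2772
  (28 − 28.6681)²/28.6681 = 0.0156
  (15 − 29.0655)²/29.0655 = 6.8066
  (33 − 35.2140)²/35.2140 = 0.1392
  (43 − 27.3886)²/27.3886 = 8.8984
  (37 − 36.3319)²/36.3319 = 0.0123
χ² = 8.6262 + 0.1764 + 11.2772 + 0.0156 + 6.8066 + 0.1392 + 8.8984 + 0.0123 = 35.952

35.952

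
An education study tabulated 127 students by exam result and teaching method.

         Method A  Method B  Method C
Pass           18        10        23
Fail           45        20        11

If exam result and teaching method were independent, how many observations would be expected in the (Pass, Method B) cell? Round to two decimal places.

Row total (Pass) = 51; column total (Method B) = 30; grand total N = 127.
Expected count = (row total × column total) / N = 51 × 30 / 127 = 12.05.

12.05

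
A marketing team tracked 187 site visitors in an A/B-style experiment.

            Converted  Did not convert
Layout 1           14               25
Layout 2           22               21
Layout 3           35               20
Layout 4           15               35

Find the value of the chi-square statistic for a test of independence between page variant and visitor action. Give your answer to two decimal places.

Row totals: 39, 43, 55, 50. Column totals: 86, 101. Grand total N = 187.
Expected counts (row total × column total / N):
  Layout 1, Converted: 39×86/187 = 17.9358
  Layout 1, Did not convert: 39×101/187 = 21.0642
  Layout 2, Converted: 43×86/187 = 19.7754
  Layout 2, Did not convert: 43×101/187 = 23.2246
  Layout 3, Converted: 55×86/187 = 25.2941
  Layout 3, Did not convert: 55×101/187 = 29.7059
  Layout 4, Converted: 50×86/187 = 22.9947
  Layout 4, Did not convert: 50×101/187 = 27.0053
Contributions (O − E)²/E:
  (14 − 17.9358)²/17.9358 = 0.8637
  (25 − 21.0642)²/21.0642 = 0.7354
  (22 − 19.7754)²/19.7754 = 0.2503
  (21 − 23.2246)²/23.2246 = 0.2131
  (35 − 25.2941)²/25.2941 = 3.7244
  (20 − 29.7059)²/29.7059 = 3.1712
  (15 − 22.9947)²/22.9947 = 2.7796
  (35 − 27.0053)²/27.0053 = 2.3668
χ² = 0.8637 + 0.7354 + 0.2503 + 0.2131 + 3.7244 + 3.1712 + 2.7796 + 2.3668 = 14.10

14.10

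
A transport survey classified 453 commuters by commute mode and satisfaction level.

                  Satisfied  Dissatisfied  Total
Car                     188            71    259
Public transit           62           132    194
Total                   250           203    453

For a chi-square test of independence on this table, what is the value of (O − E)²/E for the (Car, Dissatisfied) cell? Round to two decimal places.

Row total (Car) = 259; column total (Dissatisfied) = 203; N = 453.
Expected count E = 259 × 203 / 453 = 116.064.
Contribution = (O − E)²/E = (71 − 116.064)² / 116.064 = 17.50.

17.50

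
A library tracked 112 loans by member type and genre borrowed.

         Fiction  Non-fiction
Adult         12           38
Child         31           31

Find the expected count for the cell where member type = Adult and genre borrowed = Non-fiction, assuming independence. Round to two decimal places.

30.80

Row total (Adult) = 50; column total (Non-fiction) = 69; grand total N = 112.
Expected count = (row total × column total) / N = 50 × 69 / 112 = 30.80.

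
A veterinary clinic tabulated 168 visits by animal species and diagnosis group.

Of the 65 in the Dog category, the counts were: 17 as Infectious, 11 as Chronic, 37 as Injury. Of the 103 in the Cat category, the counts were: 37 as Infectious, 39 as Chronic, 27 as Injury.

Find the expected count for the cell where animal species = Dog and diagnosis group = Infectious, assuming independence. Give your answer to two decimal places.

Row total (Dog) = 65; column total (Infectious) = 54; grand total N = 168.
Expected count = (row total × column total) / N = 65 × 54 / 168 = 20.89.

20.89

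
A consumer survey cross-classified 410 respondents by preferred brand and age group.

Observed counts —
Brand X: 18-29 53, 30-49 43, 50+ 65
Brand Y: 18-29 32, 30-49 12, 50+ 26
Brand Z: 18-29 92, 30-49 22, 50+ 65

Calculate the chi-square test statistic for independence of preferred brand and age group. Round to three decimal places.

Row totals: 161, 70, 179. Column totals: 177, 77, 156. Grand total N = 410.
Expected counts (row total × column total / N):
  Brand X, 18-29: 161×177/410 = 69.5049
  Brand X, 30-49: 161×77/410 = 30.2366
  Brand X, 50+: 161×156/410 = 61.2585
  Brand Y, 18-29: 70×177/410 = 30.2195
  Brand Y, 30-49: 70×77/410 = 13.1463
  Brand Y, 50+: 70×156/410 = 26.6341
  Brand Z, 18-29: 179×177/410 = 77.2756
  Brand Z, 30-49: 179×77/410 = 33.6171
  Brand Z, 50+: 179×156/410 = 68.1073
Contributions (O − E)²/E:
  (53 − 69.5049)²/69.5049 = 3.9193
  (43 − 30.2366)²/30.2366 = 5.3877
  (65 − 61.2585)²/61.2585 = 0.2285
  (32 − 30.2195)²/30.2195 = 0.1049
  (12 − 13.1463)²/13.1463 = 0.1000
  (26 − 26.6341)²/26.6341 = 0.0151
  (92 − 77.2756)²/77.2756 = 2.8056
  (22 − 33.6171)²/33.6171 = 4.0145
  (65 − 68.1073)²/68.1073 = 0.1418
χ² = 3.9193 + 5.3877 + 0.2285 + 0.1049 + 0.1000 + 0.0151 + 2.8056 + 4.0145 + 0.1418 = 16.717

16.717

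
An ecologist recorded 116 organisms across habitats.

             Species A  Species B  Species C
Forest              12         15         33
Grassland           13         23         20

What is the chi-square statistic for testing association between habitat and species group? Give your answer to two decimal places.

Row totals: 60, 56. Column totals: 25, 38, 53. Grand total N = 116.
Expected counts (row total × column total / N):
  Forest, Species A: 60×25/116 = 12.931
  Forest, Species B: 60×38/116 = 19.655
  Forest, Species C: 60×53/116 = 27.414
  Grassland, Species A: 56×25/116 = 12.069
  Grassland, Species B: 56×38/116 = 18.345
  Grassland, Species C: 56×53/116 = 25.586
Contributions (O − E)²/E:
  (12 − 12.931)²/12.931 = 0.0670
  (15 − 19.655)²/19.655 = 1.1025
  (33 − 27.414)²/27.414 = 1.1382
  (13 − 12.069)²/12.069 = 0.0718
  (23 − 18.345)²/18.345 = 1.1812
  (20 − 25.586)²/25.586 = 1.2195
χ² = 0.0670 + 1.1025 + 1.1382 + 0.0718 + 1.1812 + 1.2195 = 4.78

4.78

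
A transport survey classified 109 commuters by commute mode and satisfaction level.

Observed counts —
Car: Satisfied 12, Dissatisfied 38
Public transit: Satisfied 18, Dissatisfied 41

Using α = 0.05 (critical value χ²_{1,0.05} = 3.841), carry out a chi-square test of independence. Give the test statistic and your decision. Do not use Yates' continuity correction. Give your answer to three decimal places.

Row totals: 50, 59. Column totals: 30, 79. Grand total N = 109.
Expected counts (row total × column total / N):
  Car, Satisfied: 50×30/109 = 13.7615
  Car, Dissatisfied: 50×79/109 = 36.2385
  Public transit, Satisfied: 59×30/109 = 16.2385
  Public transit, Dissatisfied: 59×79/109 = 42.7615
Contributions (O − E)²/E:
  (12 − 13.7615)²/13.7615 = 0.2255
  (38 − 36.2385)²/36.2385 = 0.0856
  (18 − 16.2385)²/16.2385 = 0.1911
  (41 − 42.7615)²/42.7615 = 0.0726
χ² = 0.2255 + 0.0856 + 0.1911 + 0.0726 = 0.575
df = (2−1)(2−1) = 1. Since 0.575 < 3.841, fail to reject the null hypothesis of independence at α = 0.05.

0.575; fail to reject H₀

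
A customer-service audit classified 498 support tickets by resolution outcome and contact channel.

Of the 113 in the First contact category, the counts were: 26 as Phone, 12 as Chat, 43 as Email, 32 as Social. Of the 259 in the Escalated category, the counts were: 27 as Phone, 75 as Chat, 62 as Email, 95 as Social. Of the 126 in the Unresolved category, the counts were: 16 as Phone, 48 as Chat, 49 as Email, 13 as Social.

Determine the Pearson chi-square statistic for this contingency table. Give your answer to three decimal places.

Row totals: 113, 259, 126. Column totals: 69, 135, 154, 140. Grand total N = 498.
Expected counts (row total × column total / N):
  First contact, Phone: 113×69/498 = 15.6566
  First contact, Chat: 113×135/498 = 30.6325
  First contact, Email: 113×154/498 = 34.9438
  First contact, Social: 113×140/498 = 31.7671
  Escalated, Phone: 259×69/498 = 35.8855
  Escalated, Chat: 259×135/498 = 70.2108
  Escalated, Email: 259×154/498 = 80.0924
  Escalated, Social: 259×140/498 = 72.8112
  Unresolved, Phone: 126×69/498 = 17.4578
  Unresolved, Chat: 126×135/498 = 34.1566
  Unresolved, Email: 126×154/498 = 38.9639
  Unresolved, Social: 126×140/498 = 35.4217
Contributions (O − E)²/E:
  (26 − 15.6566)²/15.6566 = 6.8333
  (12 − 30.6325)²/30.6325 = 11.3334
  (43 − 34.9438)²/34.9438 = 1.8573
  (32 − 31.7671)²/31.7671 = 0.0017
  (27 − 35.8855)²/35.8855 = 2.2001
  (75 − 70.2108)²/70.2108 = 0.3267
  (62 − 80.0924)²/80.0924 = 4.0870
  (95 − 72.8112)²/72.8112 = 6.7619
  (16 − 17.4578)²/17.4578 = 0.1217
  (48 − 34.1566)²/34.1566 = 5.6106
  (49 − 38.9639)²/38.9639 = 2.5850
  (13 − 35.4217)²/35.4217 = 14.1928
χ² = 6.8333 + 11.3334 + 1.8573 + 0.0017 + 2.2001 + 0.3267 + 4.0870 + 6.7619 + 0.1217 + 5.6106 + 2.5850 + 14.1928 = 55.912

55.912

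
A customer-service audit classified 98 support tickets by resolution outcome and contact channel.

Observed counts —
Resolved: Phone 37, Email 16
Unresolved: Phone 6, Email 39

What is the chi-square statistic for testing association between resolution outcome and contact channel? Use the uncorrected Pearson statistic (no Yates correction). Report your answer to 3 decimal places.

31.524

Row totals: 53, 45. Column totals: 43, 55. Grand total N = 98.
Expected counts (row total × column total / N):
  Resolved, Phone: 53×43/98 = 23.2551
  Resolved, Email: 53×55/98 = 29.7449
  Unresolved, Phone: 45×43/98 = 19.7449
  Unresolved, Email: 45×55/98 = 25.2551
Contributions (O − E)²/E:
  (37 − 23.2551)²/23.2551 = 8.1239
  (16 − 29.7449)²/29.7449 = 6.3514
  (6 − 19.7449)²/19.7449 = 9.5682
  (39 − 25.2551)²/25.2551 = 7.4806
χ² = 8.1239 + 6.3514 + 9.5682 + 7.4806 = 31.524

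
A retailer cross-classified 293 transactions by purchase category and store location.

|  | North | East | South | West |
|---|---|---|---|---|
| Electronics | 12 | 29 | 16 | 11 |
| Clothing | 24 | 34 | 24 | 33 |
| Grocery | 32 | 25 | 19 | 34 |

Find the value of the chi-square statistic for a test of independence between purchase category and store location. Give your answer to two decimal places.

12.98

Row totals: 68, 115, 110. Column totals: 68, 88, 59, 78. Grand total N = 293.
Expected counts (row total × column total / N):
  Electronics, North: 68×68/293 = 15.782
  Electronics, East: 68×88/293 = 20.423
  Electronics, South: 68×59/293 = 13.693
  Electronics, West: 68×78/293 = 18.102
  Clothing, North: 115×68/293 = 26.689
  Clothing, East: 115×88/293 = 34.539
  Clothing, South: 115×59/293 = 23.157
  Clothing, West: 115×78/293 = 30.614
  Grocery, North: 110×68/293 = 25.529
  Grocery, East: 110×88/293 = 33.038
  Grocery, South: 110×59/293 = 22.150
  Grocery, West: 110×78/293 = 29.283
Contributions (O − E)²/E:
  (12 − 15.782)²/15.782 = 0.9063
  (29 − 20.423)²/20.423 = 3.6021
  (16 − 13.693)²/13.693 = 0.3887
  (11 − 18.102)²/18.102 = 2.7863
  (24 − 26.689)²/26.689 = 0.2709
  (34 − 34.539)²/34.539 = 0.0084
  (24 − 23.157)²/23.157 = 0.0307
  (33 − 30.614)²/30.614 = 0.1860
  (32 − 25.529)²/25.529 = 1.6402
  (25 − 33.038)²/33.038 = 1.9556
  (19 − 22.150)²/22.150 = 0.4480
  (34 − 29.283)²/29.283 = 0.7598
χ² = 0.9063 + 3.6021 + 0.3887 + 2.7863 + 0.2709 + 0.0084 + 0.0307 + 0.1860 + 1.6402 + 1.9556 + 0.4480 + 0.7598 = 12.98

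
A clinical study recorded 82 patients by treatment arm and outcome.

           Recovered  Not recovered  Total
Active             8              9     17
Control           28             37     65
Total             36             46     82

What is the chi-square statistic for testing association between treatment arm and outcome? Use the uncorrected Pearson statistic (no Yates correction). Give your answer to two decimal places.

Grand total N = 82.
Expected counts (row total × column total / N):
  Active, Recovered: 17×36/82 = 7.463
  Active, Not recovered: 17×46/82 = 9.537
  Control, Recovered: 65×36/82 = 28.537
  Control, Not recovered: 65×46/82 = 36.463
Contributions (O − E)²/E:
  (8 − 7.463)²/7.463 = 0.0386
  (9 − 9.537)²/9.537 = 0.0302
  (28 − 28.537)²/28.537 = 0.0101
  (37 − 36.463)²/36.463 = 0.0079
χ² = 0.0386 + 0.0302 + 0.0101 + 0.0079 = 0.09

0.09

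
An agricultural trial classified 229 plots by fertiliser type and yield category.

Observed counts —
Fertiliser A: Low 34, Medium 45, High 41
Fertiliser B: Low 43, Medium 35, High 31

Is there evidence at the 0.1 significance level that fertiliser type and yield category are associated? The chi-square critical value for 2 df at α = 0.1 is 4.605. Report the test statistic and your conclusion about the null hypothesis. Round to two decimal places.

Row totals: 120, 109. Column totals: 77, 80, 72. Grand total N = 229.
Expected counts (row total × column total / N):
  Fertiliser A, Low: 120×77/229 = 40.349
  Fertiliser A, Medium: 120×80/229 = 41.921
  Fertiliser A, High: 120×72/229 = 37.729
  Fertiliser B, Low: 109×77/229 = 36.651
  Fertiliser B, Medium: 109×80/229 = 38.079
  Fertiliser B, High: 109×72/229 = 34.271
Contributions (O − E)²/E:
  (34 − 40.349)²/40.349 = 0.9990
  (45 − 41.921)²/41.921 = 0.2261
  (41 − 37.729)²/37.729 = 0.2836
  (43 − 36.651)²/36.651 = 1.0998
  (35 − 38.079)²/38.079 = 0.2490
  (31 − 34.271)²/34.271 = 0.3122
χ² = 0.9990 + 0.2261 + 0.2836 + 1.0998 + 0.2490 + 0.3122 = 3.17
df = (2−1)(3−1) = 2. Since 3.17 < 4.605, fail to reject the null hypothesis of independence at α = 0.1.

3.17; fail to reject H₀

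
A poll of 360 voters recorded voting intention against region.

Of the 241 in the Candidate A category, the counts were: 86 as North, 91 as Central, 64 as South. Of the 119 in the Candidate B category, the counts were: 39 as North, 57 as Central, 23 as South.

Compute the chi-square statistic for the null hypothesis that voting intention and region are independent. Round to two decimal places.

3.91

Row totals: 241, 119. Column totals: 125, 148, 87. Grand total N = 360.
Expected counts (row total × column total / N):
  Candidate A, North: 241×125/360 = 83.681
  Candidate A, Central: 241×148/360 = 99.078
  Candidate A, South: 241×87/360 = 58.242
  Candidate B, North: 119×125/360 = 41.319
  Candidate B, Central: 119×148/360 = 48.922
  Candidate B, South: 119×87/360 = 28.758
Contributions (O − E)²/E:
  (86 − 83.681)²/83.681 = 0.0643
  (91 − 99.078)²/99.078 = 0.6586
  (64 − 58.242)²/58.242 = 0.5693
  (39 − 41.319)²/41.319 = 0.1302
  (57 − 48.922)²/48.922 = 1.3338
  (23 − 28.758)²/28.758 = 1.1529
χ² = 0.0643 + 0.6586 + 0.5693 + 0.1302 + 1.3338 + 1.1529 = 3.91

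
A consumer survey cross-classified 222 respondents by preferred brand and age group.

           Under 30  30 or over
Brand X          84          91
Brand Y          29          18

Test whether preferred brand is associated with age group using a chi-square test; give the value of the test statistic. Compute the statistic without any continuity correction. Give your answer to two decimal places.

2.78

Row totals: 175, 47. Column totals: 113, 109. Grand total N = 222.
Expected counts (row total × column total / N):
  Brand X, Under 30: 175×113/222 = 89.077
  Brand X, 30 or over: 175×109/222 = 85.923
  Brand Y, Under 30: 47×113/222 = 23.923
  Brand Y, 30 or over: 47×109/222 = 23.077
Contributions (O − E)²/E:
  (84 − 89.077)²/89.077 = 0.2894
  (91 − 85.923)²/85.923 = 0.3000
  (29 − 23.923)²/23.923 = 1.0775
  (18 − 23.077)²/23.077 = 1.1170
χ² = 0.2894 + 0.3000 + 1.0775 + 1.1170 = 2.78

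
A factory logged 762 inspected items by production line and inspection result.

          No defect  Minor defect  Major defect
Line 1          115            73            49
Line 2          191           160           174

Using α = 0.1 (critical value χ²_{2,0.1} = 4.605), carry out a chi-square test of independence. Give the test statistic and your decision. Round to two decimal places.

Row totals: 237, 525. Column totals: 306, 233, 223. Grand total N = 762.
Expected counts (row total × column total / N):
  Line 1, No defect: 237×306/762 = 95.173
  Line 1, Minor defect: 237×233/762 = 72.469
  Line 1, Major defect: 237×223/762 = 69.358
  Line 2, No defect: 525×306/762 = 210.827
  Line 2, Minor defect: 525×233/762 = 160.531
  Line 2, Major defect: 525×223/762 = 153.642
Contributions (O − E)²/E:
  (115 − 95.173)²/95.173 = 4.1305
  (73 − 72.469)²/72.469 = 0.0039
  (49 − 69.358)²/69.358 = 5.9755
  (191 − 210.827)²/210.827 = 1.8646
  (160 − 160.531)²/160.531 = 0.0018
  (174 − 153.642)²/153.642 = 2.6975
χ² = 4.1305 + 0.0039 + 5.9755 + 1.8646 + 0.0018 + 2.6975 = 14.67
df = (2−1)(3−1) = 2. Since 14.67 > 4.605, reject the null hypothesis of independence at α = 0.1.

14.67; reject H₀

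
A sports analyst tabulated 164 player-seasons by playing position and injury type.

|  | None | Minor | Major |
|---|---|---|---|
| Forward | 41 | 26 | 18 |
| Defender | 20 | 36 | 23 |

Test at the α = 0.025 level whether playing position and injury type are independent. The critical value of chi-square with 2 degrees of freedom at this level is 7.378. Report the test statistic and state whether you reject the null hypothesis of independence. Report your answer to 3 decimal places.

Row totals: 85, 79. Column totals: 61, 62, 41. Grand total N = 164.
Expected counts (row total × column total / N):
  Forward, None: 85×61/164 = 31.6159
  Forward, Minor: 85×62/164 = 32.1341
  Forward, Major: 85×41/164 = 21.2500
  Defender, None: 79×61/164 = 29.3841
  Defender, Minor: 79×62/164 = 29.8659
  Defender, Major: 79×41/164 = 19.7500
Contributions (O − E)²/E:
  (41 − 31.6159)²/31.6159 = 2.7853
  (26 − 32.1341)²/32.1341 = 1.1709
  (18 − 21.2500)²/21.2500 = 0.4971
  (20 − 29.3841)²/29.3841 = 2.9969
  (36 − 29.8659)²/29.8659 = 1.2599
  (23 − 19.7500)²/19.7500 = 0.5348
χ² = 2.7853 + 1.1709 + 0.4971 + 2.9969 + 1.2599 + 0.5348 = 9.245
df = (2−1)(3−1) = 2. Since 9.245 > 7.378, reject the null hypothesis of independence at α = 0.025.

9.245; reject H₀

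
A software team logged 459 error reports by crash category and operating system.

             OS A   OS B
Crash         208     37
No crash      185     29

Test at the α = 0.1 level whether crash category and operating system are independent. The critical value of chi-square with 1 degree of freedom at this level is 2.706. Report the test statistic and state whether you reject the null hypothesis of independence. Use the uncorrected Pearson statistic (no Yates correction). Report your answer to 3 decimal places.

0.223; fail to reject H₀

Row totals: 245, 214. Column totals: 393, 66. Grand total N = 459.
Expected counts (row total × column total / N):
  Crash, OS A: 245×393/459 = 209.7712
  Crash, OS B: 245×66/459 = 35.2288
  No crash, OS A: 214×393/459 = 183.2288
  No crash, OS B: 214×66/459 = 30.7712
Contributions (O − E)²/E:
  (208 − 209.7712)²/209.7712 = 0.0150
  (37 − 35.2288)²/35.2288 = 0.0891
  (185 − 183.2288)²/183.2288 = 0.0171
  (29 − 30.7712)²/30.7712 = 0.1020
χ² = 0.0150 + 0.0891 + 0.0171 + 0.1020 = 0.223
df = (2−1)(2−1) = 1. Since 0.223 < 2.706, fail to reject the null hypothesis of independence at α = 0.1.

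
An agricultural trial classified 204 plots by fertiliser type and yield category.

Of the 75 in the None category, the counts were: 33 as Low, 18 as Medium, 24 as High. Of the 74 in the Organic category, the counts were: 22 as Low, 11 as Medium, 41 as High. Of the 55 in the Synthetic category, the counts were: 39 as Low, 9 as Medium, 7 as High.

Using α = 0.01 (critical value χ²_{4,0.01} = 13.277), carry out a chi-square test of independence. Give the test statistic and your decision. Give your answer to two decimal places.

30.24; reject H₀

Row totals: 75, 74, 55. Column totals: 94, 38, 72. Grand total N = 204.
Expected counts (row total × column total / N):
  None, Low: 75×94/204 = 34.559
  None, Medium: 75×38/204 = 13.971
  None, High: 75×72/204 = 26.471
  Organic, Low: 74×94/204 = 34.098
  Organic, Medium: 74×38/204 = 13.784
  Organic, High: 74×72/204 = 26.118
  Synthetic, Low: 55×94/204 = 25.343
  Synthetic, Medium: 55×38/204 = 10.245
  Synthetic, High: 55×72/204 = 19.412
Contributions (O − E)²/E:
  (33 − 34.559)²/34.559 = 0.0703
  (18 − 13.971)²/13.971 = 1.1619
  (24 − 26.471)²/26.471 = 0.2307
  (22 − 34.098)²/34.098 = 4.2924
  (11 − 13.784)²/13.784 = 0.5623
  (41 − 26.118)²/26.118 = 8.4797
  (39 − 25.343)²/25.343 = 7.3596
  (9 − 10.245)²/10.245 = 0.1513
  (7 − 19.412)²/19.412 = 7.9362
χ² = 0.0703 + 1.1619 + 0.2307 + 4.2924 + 0.5623 + 8.4797 + 7.3596 + 0.1513 + 7.9362 = 30.24
df = (3−1)(3−1) = 4. Since 30.24 > 13.277, reject the null hypothesis of independence at α = 0.01.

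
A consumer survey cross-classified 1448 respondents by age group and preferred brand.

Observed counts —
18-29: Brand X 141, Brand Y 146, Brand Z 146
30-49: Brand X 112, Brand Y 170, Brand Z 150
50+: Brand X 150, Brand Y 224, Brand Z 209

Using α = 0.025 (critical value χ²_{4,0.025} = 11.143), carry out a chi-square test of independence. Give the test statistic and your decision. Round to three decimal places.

7.475; fail to reject H₀

Row totals: 433, 432, 583. Column totals: 403, 540, 505. Grand total N = 1448.
Expected counts (row total × column total / N):
  18-29, Brand X: 433×403/1448 = 120.5104
  18-29, Brand Y: 433×540/1448 = 161.4779
  18-29, Brand Z: 433×505/1448 = 151.0117
  30-49, Brand X: 432×403/1448 = 120.2320
  30-49, Brand Y: 432×540/1448 = 161.1050
  30-49, Brand Z: 432×505/1448 = 150.6630
  50+, Brand X: 583×403/1448 = 162.2576
  50+, Brand Y: 583×540/1448 = 217.4171
  50+, Brand Z: 583×505/1448 = 203.3253
Contributions (O − E)²/E:
  (141 − 120.5104)²/120.5104 = 3.4837
  (146 − 161.4779)²/161.4779 = 1.4836
  (146 − 151.0117)²/151.0117 = 0.1663
  (112 − 120.2320)²/120.2320 = 0.5636
  (170 − 161.1050)²/161.1050 = 0.4911
  (150 − 150.6630)²/150.6630 = 0.0029
  (150 − 162.2576)²/162.2576 = 0.9260
  (224 − 217.4171)²/217.4171 = 0.1993
  (209 − 203.3253)²/203.3253 = 0.1584
χ² = 3.4837 + 1.4836 + 0.1663 + 0.5636 + 0.4911 + 0.0029 + 0.9260 + 0.1993 + 0.1584 = 7.475
df = (3−1)(3−1) = 4. Since 7.475 < 11.143, fail to reject the null hypothesis of independence at α = 0.025.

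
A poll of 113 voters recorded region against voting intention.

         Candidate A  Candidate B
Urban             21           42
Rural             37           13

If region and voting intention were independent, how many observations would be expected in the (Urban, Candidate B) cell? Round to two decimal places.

Row total (Urban) = 63; column total (Candidate B) = 55; grand total N = 113.
Expected count = (row total × column total) / N = 63 × 55 / 113 = 30.66.

30.66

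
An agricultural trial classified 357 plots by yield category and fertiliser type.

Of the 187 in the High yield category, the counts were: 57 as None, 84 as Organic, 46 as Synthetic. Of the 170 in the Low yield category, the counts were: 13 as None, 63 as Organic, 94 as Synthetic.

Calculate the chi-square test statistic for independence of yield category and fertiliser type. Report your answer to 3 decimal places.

46.410

Row totals: 187, 170. Column totals: 70, 147, 140. Grand total N = 357.
Expected counts (row total × column total / N):
  High yield, None: 187×70/357 = 36.6667
  High yield, Organic: 187×147/357 = 77.0000
  High yield, Synthetic: 187×140/357 = 73.3333
  Low yield, None: 170×70/357 = 33.3333
  Low yield, Organic: 170×147/357 = 70.0000
  Low yield, Synthetic: 170×140/357 = 66.6667
Contributions (O − E)²/E:
  (57 − 36.6667)²/36.6667 = 11.2757
  (84 − 77.0000)²/77.0000 = 0.6364
  (46 − 73.3333)²/73.3333 = 10.1879
  (13 − 33.3333)²/33.3333 = 12.4033
  (63 − 70.0000)²/70.0000 = 0.7000
  (94 − 66.6667)²/66.6667 = 11.2066
χ² = 11.2757 + 0.6364 + 10.1879 + 12.4033 + 0.7000 + 11.2066 = 46.410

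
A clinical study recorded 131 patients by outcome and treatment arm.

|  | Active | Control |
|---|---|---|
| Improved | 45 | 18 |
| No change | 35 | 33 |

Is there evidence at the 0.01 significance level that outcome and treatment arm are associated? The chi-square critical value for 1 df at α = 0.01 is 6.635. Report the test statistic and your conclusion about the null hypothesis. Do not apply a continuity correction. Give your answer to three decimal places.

5.479; fail to reject H₀

Row totals: 63, 68. Column totals: 80, 51. Grand total N = 131.
Expected counts (row total × column total / N):
  Improved, Active: 63×80/131 = 38.4733
  Improved, Control: 63×51/131 = 24.5267
  No change, Active: 68×80/131 = 41.5267
  No change, Control: 68×51/131 = 26.4733
Contributions (O − E)²/E:
  (45 − 38.4733)²/38.4733 = 1.1072
  (18 − 24.5267)²/24.5267 = 1.7368
  (35 − 41.5267)²/41.5267 = 1.0258
  (33 − 26.4733)²/26.4733 = 1.6091
χ² = 1.1072 + 1.7368 + 1.0258 + 1.6091 = 5.479
df = (2−1)(2−1) = 1. Since 5.479 < 6.635, fail to reject the null hypothesis of independence at α = 0.01.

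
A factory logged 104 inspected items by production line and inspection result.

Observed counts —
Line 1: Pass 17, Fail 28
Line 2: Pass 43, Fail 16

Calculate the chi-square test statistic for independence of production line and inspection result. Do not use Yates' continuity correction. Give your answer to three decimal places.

Row totals: 45, 59. Column totals: 60, 44. Grand total N = 104.
Expected counts (row total × column total / N):
  Line 1, Pass: 45×60/104 = 25.9615
  Line 1, Fail: 45×44/104 = 19.0385
  Line 2, Pass: 59×60/104 = 34.0385
  Line 2, Fail: 59×44/104 = 24.9615
Contributions (O − E)²/E:
  (17 − 25.9615)²/25.9615 = 3.0934
  (28 − 19.0385)²/19.0385 = 4.2182
  (43 − 34.0385)²/34.0385 = 2.3593
  (16 − 24.9615)²/24.9615 = 3.2173
χ² = 3.0934 + 4.2182 + 2.3593 + 3.2173 = 12.888

12.888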